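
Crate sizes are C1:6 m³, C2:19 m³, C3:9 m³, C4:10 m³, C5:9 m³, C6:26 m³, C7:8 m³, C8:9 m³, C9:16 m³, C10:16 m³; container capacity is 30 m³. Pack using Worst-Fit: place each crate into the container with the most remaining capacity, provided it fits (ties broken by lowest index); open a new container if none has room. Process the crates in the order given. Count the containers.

6 containers

Put C1 (6 m³) in container 1; 24 m³ remain.
Put C2 (19 m³) in container 1; 5 m³ remain.
Put C3 (9 m³) in container 2; 21 m³ remain.
Put C4 (10 m³) in container 2; 11 m³ remain.
Put C5 (9 m³) in container 2; 2 m³ remain.
Put C6 (26 m³) in container 3; 4 m³ remain.
Put C7 (8 m³) in container 4; 22 m³ remain.
Put C8 (9 m³) in container 4; 13 m³ remain.
Put C9 (16 m³) in container 5; 14 m³ remain.
Put C10 (16 m³) in container 6; 14 m³ remain.
Final containers: [6,19] [9,10,9] [26] [8,9] [16] [16].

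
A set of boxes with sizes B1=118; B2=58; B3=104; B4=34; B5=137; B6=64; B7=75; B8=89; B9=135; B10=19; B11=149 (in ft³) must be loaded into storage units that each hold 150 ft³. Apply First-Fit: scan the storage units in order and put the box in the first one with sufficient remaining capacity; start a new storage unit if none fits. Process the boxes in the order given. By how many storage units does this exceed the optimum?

1

First-Fit: [118,19] [58,34] [104] [137] [64,75] [89] [135] [149] → 8 storage units.
Total size 982 ft³; any packing needs at least ⌈982/150⌉ = 7 storage units.
An optimal packing achieves that bound: [149] [137] [135] [118,19] [104,34] [89,58] [75,64] → 7 storage units.
Excess: 8 − 7 = 1.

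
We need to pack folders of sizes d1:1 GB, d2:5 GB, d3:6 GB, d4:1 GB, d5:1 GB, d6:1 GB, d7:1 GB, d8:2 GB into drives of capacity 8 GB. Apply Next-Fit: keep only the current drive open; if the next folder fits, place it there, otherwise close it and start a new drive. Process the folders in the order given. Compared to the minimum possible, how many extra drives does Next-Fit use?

0

Next-Fit: [1,5] [6,1,1] [1,1,2] → 3 drives.
Total size 18 GB; any packing needs at least ⌈18/8⌉ = 3 drives.
So 3 is already optimal.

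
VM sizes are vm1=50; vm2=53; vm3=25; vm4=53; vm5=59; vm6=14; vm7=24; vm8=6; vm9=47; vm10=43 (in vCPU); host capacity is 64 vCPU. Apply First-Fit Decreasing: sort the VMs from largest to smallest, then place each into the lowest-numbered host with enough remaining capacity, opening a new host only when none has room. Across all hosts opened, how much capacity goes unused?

Sorted descending: 59, 53, 53, 50, 47, 43, 25, 24, 14, 6.
59 vCPU → host 1 (remaining 5 vCPU)
53 vCPU → host 2 (remaining 11 vCPU)
53 vCPU → host 3 (remaining 11 vCPU)
50 vCPU → host 4 (remaining 14 vCPU)
47 vCPU → host 5 (remaining 17 vCPU)
43 vCPU → host 6 (remaining 21 vCPU)
25 vCPU → host 7 (remaining 39 vCPU)
24 vCPU → host 7 (remaining 15 vCPU)
14 vCPU → host 4 (remaining 0 vCPU)
6 vCPU → host 2 (remaining 5 vCPU)
7 hosts × 64 vCPU = 448 vCPU; used 374 vCPU; unused 74 vCPU.

74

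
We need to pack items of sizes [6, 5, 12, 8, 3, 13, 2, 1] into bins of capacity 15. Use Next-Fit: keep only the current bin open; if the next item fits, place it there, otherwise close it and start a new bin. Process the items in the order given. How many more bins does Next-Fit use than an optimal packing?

Next-Fit: [6,5] [12] [8,3] [13,2] [1] → 5 bins.
Total size 50; any packing needs at least ⌈50/15⌉ = 4 bins.
An optimal packing achieves that bound: [13,2] [12,3] [8,6,1] [5] → 4 bins.
Excess: 5 − 4 = 1.

1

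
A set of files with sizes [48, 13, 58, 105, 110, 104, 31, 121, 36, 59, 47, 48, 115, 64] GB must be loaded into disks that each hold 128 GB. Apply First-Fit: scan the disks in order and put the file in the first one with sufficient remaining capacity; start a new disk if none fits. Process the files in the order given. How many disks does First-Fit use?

9

disk 1: place 48 GB, 80 GB left
disk 1: place 13 GB, 67 GB left
disk 1: place 58 GB, 9 GB left
disk 2: place 105 GB, 23 GB left
disk 3: place 110 GB, 18 GB left
disk 4: place 104 GB, 24 GB left
disk 5: place 31 GB, 97 GB left
disk 6: place 121 GB, 7 GB left
disk 5: place 36 GB, 61 GB left
disk 5: place 59 GB, 2 GB left
disk 7: place 47 GB, 81 GB left
disk 7: place 48 GB, 33 GB left
disk 8: place 115 GB, 13 GB left
disk 9: place 64 GB, 64 GB left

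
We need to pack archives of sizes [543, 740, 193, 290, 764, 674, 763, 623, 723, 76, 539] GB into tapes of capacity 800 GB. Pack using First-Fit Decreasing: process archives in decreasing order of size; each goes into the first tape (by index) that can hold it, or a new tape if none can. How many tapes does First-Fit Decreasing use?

9

Sorted descending: 764, 763, 740, 723, 674, 623, 543, 539, 290, 193, 76.
764 GB → tape 1 (remaining 36 GB)
763 GB → tape 2 (remaining 37 GB)
740 GB → tape 3 (remaining 60 GB)
723 GB → tape 4 (remaining 77 GB)
674 GB → tape 5 (remaining 126 GB)
623 GB → tape 6 (remaining 177 GB)
543 GB → tape 7 (remaining 257 GB)
539 GB → tape 8 (remaining 261 GB)
290 GB → tape 9 (remaining 510 GB)
193 GB → tape 7 (remaining 64 GB)
76 GB → tape 4 (remaining 1 GB)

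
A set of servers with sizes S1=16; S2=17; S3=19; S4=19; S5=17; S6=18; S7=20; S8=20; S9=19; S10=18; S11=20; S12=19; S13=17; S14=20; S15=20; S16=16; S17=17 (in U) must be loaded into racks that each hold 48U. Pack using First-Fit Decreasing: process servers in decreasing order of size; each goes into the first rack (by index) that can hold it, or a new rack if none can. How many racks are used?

9 racks

Sorted descending: 20, 20, 20, 20, 20, 19, 19, 19, 19, 18, 18, 17, 17, 17, 17, 16, 16.
rack 1: place 20U, 28U left
rack 1: place 20U, 8U left
rack 2: place 20U, 28U left
rack 2: place 20U, 8U left
rack 3: place 20U, 28U left
rack 3: place 19U, 9U left
rack 4: place 19U, 29U left
rack 4: place 19U, 10U left
rack 5: place 19U, 29U left
rack 5: place 18U, 11U left
rack 6: place 18U, 30U left
rack 6: place 17U, 13U left
rack 7: place 17U, 31U left
rack 7: place 17U, 14U left
rack 8: place 17U, 31U left
rack 8: place 16U, 15U left
rack 9: place 16U, 32U left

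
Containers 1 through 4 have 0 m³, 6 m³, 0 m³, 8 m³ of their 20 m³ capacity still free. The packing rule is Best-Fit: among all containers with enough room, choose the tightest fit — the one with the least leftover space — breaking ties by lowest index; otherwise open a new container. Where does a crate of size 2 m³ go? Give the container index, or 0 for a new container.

Containers with room: container 2 (6 m³), container 4 (8 m³).
Tightest fit is container 2 with 6 m³ free.

2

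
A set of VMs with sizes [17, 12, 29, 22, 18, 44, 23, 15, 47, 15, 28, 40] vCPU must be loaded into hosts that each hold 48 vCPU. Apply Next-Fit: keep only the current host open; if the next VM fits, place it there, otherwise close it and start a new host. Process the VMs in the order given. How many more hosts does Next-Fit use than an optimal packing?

Next-Fit: [17,12] [29] [22,18] [44] [23,15] [47] [15,28] [40] → 8 hosts.
Total size 310 vCPU; any packing needs at least ⌈310/48⌉ = 7 hosts.
An optimal packing achieves that bound: [47] [44] [40] [29,18] [28,17] [23,22] [15,15,12] → 7 hosts.
Excess: 8 − 7 = 1.

1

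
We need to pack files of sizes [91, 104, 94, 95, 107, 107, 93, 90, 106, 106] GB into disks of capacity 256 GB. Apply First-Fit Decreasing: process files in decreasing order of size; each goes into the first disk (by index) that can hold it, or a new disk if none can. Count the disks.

Sorted descending: 107, 107, 106, 106, 104, 95, 94, 93, 91, 90.
107 GB → disk 1 (remaining 149 GB)
107 GB → disk 1 (remaining 42 GB)
106 GB → disk 2 (remaining 150 GB)
106 GB → disk 2 (remaining 44 GB)
104 GB → disk 3 (remaining 152 GB)
95 GB → disk 3 (remaining 57 GB)
94 GB → disk 4 (remaining 162 GB)
93 GB → disk 4 (remaining 69 GB)
91 GB → disk 5 (remaining 165 GB)
90 GB → disk 5 (remaining 75 GB)
Final disks: [107,107] [106,106] [104,95] [94,93] [91,90].

5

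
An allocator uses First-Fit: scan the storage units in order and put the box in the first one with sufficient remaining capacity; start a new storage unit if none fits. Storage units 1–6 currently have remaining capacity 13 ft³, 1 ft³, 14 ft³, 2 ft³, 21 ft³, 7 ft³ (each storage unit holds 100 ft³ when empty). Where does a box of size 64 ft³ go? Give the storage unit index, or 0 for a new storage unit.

0

No storage unit has ≥ 64 ft³ free, so a new storage unit is opened.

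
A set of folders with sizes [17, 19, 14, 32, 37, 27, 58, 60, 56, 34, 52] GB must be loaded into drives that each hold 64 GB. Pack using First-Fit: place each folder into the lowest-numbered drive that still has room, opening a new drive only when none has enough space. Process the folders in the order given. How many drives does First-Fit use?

Put 17 GB in drive 1; 47 GB remain.
Put 19 GB in drive 1; 28 GB remain.
Put 14 GB in drive 1; 14 GB remain.
Put 32 GB in drive 2; 32 GB remain.
Put 37 GB in drive 3; 27 GB remain.
Put 27 GB in drive 2; 5 GB remain.
Put 58 GB in drive 4; 6 GB remain.
Put 60 GB in drive 5; 4 GB remain.
Put 56 GB in drive 6; 8 GB remain.
Put 34 GB in drive 7; 30 GB remain.
Put 52 GB in drive 8; 12 GB remain.

8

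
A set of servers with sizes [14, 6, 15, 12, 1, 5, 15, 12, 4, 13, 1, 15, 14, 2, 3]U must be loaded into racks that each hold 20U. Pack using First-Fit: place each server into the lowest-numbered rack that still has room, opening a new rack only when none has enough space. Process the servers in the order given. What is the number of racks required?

rack 1: place 14U, 6U left
rack 1: place 6U, 0U left
rack 2: place 15U, 5U left
rack 3: place 12U, 8U left
rack 2: place 1U, 4U left
rack 3: place 5U, 3U left
rack 4: place 15U, 5U left
rack 5: place 12U, 8U left
rack 2: place 4U, 0U left
rack 6: place 13U, 7U left
rack 3: place 1U, 2U left
rack 7: place 15U, 5U left
rack 8: place 14U, 6U left
rack 3: place 2U, 0U left
rack 4: place 3U, 2U left
Final racks: [14,6] [15,1,4] [12,5,1,2] [15,3] [12] [13] [15] [14].

8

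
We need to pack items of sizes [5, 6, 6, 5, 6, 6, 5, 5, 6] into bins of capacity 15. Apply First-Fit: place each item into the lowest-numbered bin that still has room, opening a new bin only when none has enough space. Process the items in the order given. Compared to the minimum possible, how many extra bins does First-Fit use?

First-Fit: [5,6] [6,5] [6,6] [5,5] [6] → 5 bins.
Total size 50; any packing needs at least ⌈50/15⌉ = 4 bins.
An optimal packing achieves that bound: [6,6] [6,6] [6,5] [5,5,5] → 4 bins.
Excess: 5 − 4 = 1.

1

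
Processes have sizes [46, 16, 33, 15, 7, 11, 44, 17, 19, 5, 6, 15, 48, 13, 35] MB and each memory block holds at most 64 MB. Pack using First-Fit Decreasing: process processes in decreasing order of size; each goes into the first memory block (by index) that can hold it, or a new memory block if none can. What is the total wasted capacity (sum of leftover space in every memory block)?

Sorted descending: 48, 46, 44, 35, 33, 19, 17, 16, 15, 15, 13, 11, 7, 6, 5.
48 MB → memory block 1 (remaining 16 MB)
46 MB → memory block 2 (remaining 18 MB)
44 MB → memory block 3 (remaining 20 MB)
35 MB → memory block 4 (remaining 29 MB)
33 MB → memory block 5 (remaining 31 MB)
19 MB → memory block 3 (remaining 1 MB)
17 MB → memory block 2 (remaining 1 MB)
16 MB → memory block 1 (remaining 0 MB)
15 MB → memory block 4 (remaining 14 MB)
15 MB → memory block 5 (remaining 16 MB)
13 MB → memory block 4 (remaining 1 MB)
11 MB → memory block 5 (remaining 5 MB)
7 MB → memory block 6 (remaining 57 MB)
6 MB → memory block 6 (remaining 51 MB)
5 MB → memory block 5 (remaining 0 MB)
6 memory blocks × 64 MB = 384 MB; used 330 MB; unused 54 MB.

54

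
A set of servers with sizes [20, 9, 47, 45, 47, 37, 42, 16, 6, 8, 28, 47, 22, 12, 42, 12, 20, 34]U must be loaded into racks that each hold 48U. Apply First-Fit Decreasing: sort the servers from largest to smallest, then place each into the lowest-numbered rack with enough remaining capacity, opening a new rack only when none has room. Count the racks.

11

Sorted descending: 47, 47, 47, 45, 42, 42, 37, 34, 28, 22, 20, 20, 16, 12, 12, 9, 8, 6.
47U → rack 1 (remaining 1U)
47U → rack 2 (remaining 1U)
47U → rack 3 (remaining 1U)
45U → rack 4 (remaining 3U)
42U → rack 5 (remaining 6U)
42U → rack 6 (remaining 6U)
37U → rack 7 (remaining 11U)
34U → rack 8 (remaining 14U)
28U → rack 9 (remaining 20U)
22U → rack 10 (remaining 26U)
20U → rack 9 (remaining 0U)
20U → rack 10 (remaining 6U)
16U → rack 11 (remaining 32U)
12U → rack 8 (remaining 2U)
12U → rack 11 (remaining 20U)
9U → rack 7 (remaining 2U)
8U → rack 11 (remaining 12U)
6U → rack 5 (remaining 0U)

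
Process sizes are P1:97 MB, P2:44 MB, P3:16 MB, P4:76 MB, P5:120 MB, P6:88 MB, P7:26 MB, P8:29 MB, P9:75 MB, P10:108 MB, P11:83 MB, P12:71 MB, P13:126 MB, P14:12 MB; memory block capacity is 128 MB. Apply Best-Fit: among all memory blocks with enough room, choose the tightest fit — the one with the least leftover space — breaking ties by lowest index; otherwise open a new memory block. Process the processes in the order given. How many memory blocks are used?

P1 (97 MB) → memory block 1 (remaining 31 MB)
P2 (44 MB) → memory block 2 (remaining 84 MB)
P3 (16 MB) → memory block 1 (remaining 15 MB)
P4 (76 MB) → memory block 2 (remaining 8 MB)
P5 (120 MB) → memory block 3 (remaining 8 MB)
P6 (88 MB) → memory block 4 (remaining 40 MB)
P7 (26 MB) → memory block 4 (remaining 14 MB)
P8 (29 MB) → memory block 5 (remaining 99 MB)
P9 (75 MB) → memory block 5 (remaining 24 MB)
P10 (108 MB) → memory block 6 (remaining 20 MB)
P11 (83 MB) → memory block 7 (remaining 45 MB)
P12 (71 MB) → memory block 8 (remaining 57 MB)
P13 (126 MB) → memory block 9 (remaining 2 MB)
P14 (12 MB) → memory block 4 (remaining 2 MB)

9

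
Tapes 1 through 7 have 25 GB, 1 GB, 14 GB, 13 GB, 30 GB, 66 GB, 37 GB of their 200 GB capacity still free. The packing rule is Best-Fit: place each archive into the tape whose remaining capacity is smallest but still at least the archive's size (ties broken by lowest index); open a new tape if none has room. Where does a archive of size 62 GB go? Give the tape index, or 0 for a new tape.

Tapes with room: tape 6 (66 GB).
Tightest fit is tape 6 with 66 GB free.

6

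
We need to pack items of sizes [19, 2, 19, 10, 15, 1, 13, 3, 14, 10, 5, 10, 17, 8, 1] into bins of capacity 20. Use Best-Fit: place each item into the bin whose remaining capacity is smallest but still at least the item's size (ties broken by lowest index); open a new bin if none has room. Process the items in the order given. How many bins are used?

8

Put 19 in bin 1; 1 remain.
Put 2 in bin 2; 18 remain.
Put 19 in bin 3; 1 remain.
Put 10 in bin 2; 8 remain.
Put 15 in bin 4; 5 remain.
Put 1 in bin 1; 0 remain.
Put 13 in bin 5; 7 remain.
Put 3 in bin 4; 2 remain.
Put 14 in bin 6; 6 remain.
Put 10 in bin 7; 10 remain.
Put 5 in bin 6; 1 remain.
Put 10 in bin 7; 0 remain.
Put 17 in bin 8; 3 remain.
Put 8 in bin 2; 0 remain.
Put 1 in bin 3; 0 remain.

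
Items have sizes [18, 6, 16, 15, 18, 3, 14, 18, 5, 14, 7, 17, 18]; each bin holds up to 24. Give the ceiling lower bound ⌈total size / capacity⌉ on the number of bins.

Total size = 18 + 6 + 16 + 15 + 18 + 3 + 14 + 18 + 5 + 14 + 7 + 17 + 18 = 169.
⌈169 / 24⌉ = 8.

8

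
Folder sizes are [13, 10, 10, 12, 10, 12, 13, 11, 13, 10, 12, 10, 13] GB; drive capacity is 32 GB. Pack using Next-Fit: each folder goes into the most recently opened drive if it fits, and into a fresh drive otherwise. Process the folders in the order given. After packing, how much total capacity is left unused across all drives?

drive 1: place 13 GB, 19 GB left
drive 1: place 10 GB, 9 GB left
drive 2: place 10 GB, 22 GB left
drive 2: place 12 GB, 10 GB left
drive 2: place 10 GB, 0 GB left
drive 3: place 12 GB, 20 GB left
drive 3: place 13 GB, 7 GB left
drive 4: place 11 GB, 21 GB left
drive 4: place 13 GB, 8 GB left
drive 5: place 10 GB, 22 GB left
drive 5: place 12 GB, 10 GB left
drive 5: place 10 GB, 0 GB left
drive 6: place 13 GB, 19 GB left
6 drives × 32 GB = 192 GB; used 149 GB; unused 43 GB.

43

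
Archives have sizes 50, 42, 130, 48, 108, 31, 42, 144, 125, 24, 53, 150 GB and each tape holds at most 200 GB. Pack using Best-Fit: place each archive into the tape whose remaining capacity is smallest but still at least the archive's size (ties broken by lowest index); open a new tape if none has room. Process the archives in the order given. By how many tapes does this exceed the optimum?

Best-Fit: [50,42,108] [130,48] [31,42,125] [144,24] [53] [150] → 6 tapes.
Total size 947 GB; any packing needs at least ⌈947/200⌉ = 5 tapes.
An optimal packing achieves that bound: [150,50] [144,53] [130,48] [125,42,31] [108,42,24] → 5 tapes.
Excess: 6 − 5 = 1.

1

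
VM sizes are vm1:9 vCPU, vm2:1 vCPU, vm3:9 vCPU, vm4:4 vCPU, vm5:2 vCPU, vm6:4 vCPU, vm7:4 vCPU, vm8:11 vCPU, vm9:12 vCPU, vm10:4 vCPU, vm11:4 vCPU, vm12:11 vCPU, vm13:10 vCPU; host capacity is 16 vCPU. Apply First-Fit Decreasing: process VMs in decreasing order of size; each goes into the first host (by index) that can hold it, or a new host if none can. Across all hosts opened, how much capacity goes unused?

11

Sorted descending: 12, 11, 11, 10, 9, 9, 4, 4, 4, 4, 4, 2, 1.
host 1: place 12 vCPU, 4 vCPU left
host 2: place 11 vCPU, 5 vCPU left
host 3: place 11 vCPU, 5 vCPU left
host 4: place 10 vCPU, 6 vCPU left
host 5: place 9 vCPU, 7 vCPU left
host 6: place 9 vCPU, 7 vCPU left
host 1: place 4 vCPU, 0 vCPU left
host 2: place 4 vCPU, 1 vCPU left
host 3: place 4 vCPU, 1 vCPU left
host 4: place 4 vCPU, 2 vCPU left
host 5: place 4 vCPU, 3 vCPU left
host 4: place 2 vCPU, 0 vCPU left
host 2: place 1 vCPU, 0 vCPU left
6 hosts × 16 vCPU = 96 vCPU; used 85 vCPU; unused 11 vCPU.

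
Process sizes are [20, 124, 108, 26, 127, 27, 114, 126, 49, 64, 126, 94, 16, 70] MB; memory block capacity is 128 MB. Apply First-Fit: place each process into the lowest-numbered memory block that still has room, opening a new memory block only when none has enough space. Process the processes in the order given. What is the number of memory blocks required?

memory block 1: place 20 MB, 108 MB left
memory block 2: place 124 MB, 4 MB left
memory block 1: place 108 MB, 0 MB left
memory block 3: place 26 MB, 102 MB left
memory block 4: place 127 MB, 1 MB left
memory block 3: place 27 MB, 75 MB left
memory block 5: place 114 MB, 14 MB left
memory block 6: place 126 MB, 2 MB left
memory block 3: place 49 MB, 26 MB left
memory block 7: place 64 MB, 64 MB left
memory block 8: place 126 MB, 2 MB left
memory block 9: place 94 MB, 34 MB left
memory block 3: place 16 MB, 10 MB left
memory block 10: place 70 MB, 58 MB left
Final memory blocks: [20,108] [124] [26,27,49,16] [127] [114] [126] [64] [126] [94] [70].

10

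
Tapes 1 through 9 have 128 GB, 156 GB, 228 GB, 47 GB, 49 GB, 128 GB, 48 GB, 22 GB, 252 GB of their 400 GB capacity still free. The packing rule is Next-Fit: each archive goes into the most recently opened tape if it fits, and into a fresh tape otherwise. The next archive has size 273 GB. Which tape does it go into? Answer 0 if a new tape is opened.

Next-Fit only looks at tape 9, which has 252 GB free.
273 GB does not fit, so a new tape is opened.

0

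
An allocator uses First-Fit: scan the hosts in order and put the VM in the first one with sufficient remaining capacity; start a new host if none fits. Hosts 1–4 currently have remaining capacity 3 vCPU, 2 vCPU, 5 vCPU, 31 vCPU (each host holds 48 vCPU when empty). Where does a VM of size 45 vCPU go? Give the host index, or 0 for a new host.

No host has ≥ 45 vCPU free, so a new host is opened.

0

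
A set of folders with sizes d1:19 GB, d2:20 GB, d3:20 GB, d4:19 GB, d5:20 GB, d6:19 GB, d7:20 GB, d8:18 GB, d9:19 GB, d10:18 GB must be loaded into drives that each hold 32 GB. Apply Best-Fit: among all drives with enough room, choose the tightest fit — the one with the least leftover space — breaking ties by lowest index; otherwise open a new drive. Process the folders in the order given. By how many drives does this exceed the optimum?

0

Best-Fit: [19] [20] [20] [19] [20] [19] [20] [18] [19] [18] → 10 drives.
10 folders exceed 16 GB (half the capacity), and no two of those can share a drive, so at least 10 drives are needed.
So 10 is already optimal.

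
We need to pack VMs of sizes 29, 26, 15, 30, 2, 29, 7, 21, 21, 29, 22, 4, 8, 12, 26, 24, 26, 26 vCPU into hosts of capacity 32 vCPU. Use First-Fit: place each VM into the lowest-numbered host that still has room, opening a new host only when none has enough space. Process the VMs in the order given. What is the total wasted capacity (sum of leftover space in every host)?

91

29 vCPU → host 1 (remaining 3 vCPU)
26 vCPU → host 2 (remaining 6 vCPU)
15 vCPU → host 3 (remaining 17 vCPU)
30 vCPU → host 4 (remaining 2 vCPU)
2 vCPU → host 1 (remaining 1 vCPU)
29 vCPU → host 5 (remaining 3 vCPU)
7 vCPU → host 3 (remaining 10 vCPU)
21 vCPU → host 6 (remaining 11 vCPU)
21 vCPU → host 7 (remaining 11 vCPU)
29 vCPU → host 8 (remaining 3 vCPU)
22 vCPU → host 9 (remaining 10 vCPU)
4 vCPU → host 2 (remaining 2 vCPU)
8 vCPU → host 3 (remaining 2 vCPU)
12 vCPU → host 10 (remaining 20 vCPU)
26 vCPU → host 11 (remaining 6 vCPU)
24 vCPU → host 12 (remaining 8 vCPU)
26 vCPU → host 13 (remaining 6 vCPU)
26 vCPU → host 14 (remaining 6 vCPU)
14 hosts × 32 vCPU = 448 vCPU; used 357 vCPU; unused 91 vCPU.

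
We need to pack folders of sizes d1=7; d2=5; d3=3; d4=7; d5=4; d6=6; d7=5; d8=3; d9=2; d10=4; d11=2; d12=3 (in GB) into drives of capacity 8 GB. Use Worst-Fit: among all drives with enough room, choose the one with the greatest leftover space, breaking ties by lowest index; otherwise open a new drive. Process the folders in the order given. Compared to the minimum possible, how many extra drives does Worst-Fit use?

1

Worst-Fit: [7] [5,3] [7] [4,3] [6] [5,2] [4,2] [3] → 8 drives.
Total size 51 GB; any packing needs at least ⌈51/8⌉ = 7 drives.
An optimal packing achieves that bound: [7] [7] [6,2] [5,3] [5,3] [4,4] [3,2] → 7 drives.
Excess: 8 − 7 = 1.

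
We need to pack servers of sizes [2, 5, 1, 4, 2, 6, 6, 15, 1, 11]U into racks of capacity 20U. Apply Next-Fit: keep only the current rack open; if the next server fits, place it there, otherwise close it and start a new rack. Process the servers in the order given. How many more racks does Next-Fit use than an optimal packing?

1

Next-Fit: [2,5,1,4,2,6] [6] [15,1] [11] → 4 racks.
Total size 53U; any packing needs at least ⌈53/20⌉ = 3 racks.
An optimal packing achieves that bound: [15,5] [11,6,2,1] [6,4,2,1] → 3 racks.
Excess: 4 − 3 = 1.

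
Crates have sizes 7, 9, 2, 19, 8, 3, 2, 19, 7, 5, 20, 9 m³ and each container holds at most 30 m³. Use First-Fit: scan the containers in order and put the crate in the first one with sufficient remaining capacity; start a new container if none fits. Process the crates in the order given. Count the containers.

Put 7 m³ in container 1; 23 m³ remain.
Put 9 m³ in container 1; 14 m³ remain.
Put 2 m³ in container 1; 12 m³ remain.
Put 19 m³ in container 2; 11 m³ remain.
Put 8 m³ in container 1; 4 m³ remain.
Put 3 m³ in container 1; 1 m³ remain.
Put 2 m³ in container 2; 9 m³ remain.
Put 19 m³ in container 3; 11 m³ remain.
Put 7 m³ in container 2; 2 m³ remain.
Put 5 m³ in container 3; 6 m³ remain.
Put 20 m³ in container 4; 10 m³ remain.
Put 9 m³ in container 4; 1 m³ remain.

4 containers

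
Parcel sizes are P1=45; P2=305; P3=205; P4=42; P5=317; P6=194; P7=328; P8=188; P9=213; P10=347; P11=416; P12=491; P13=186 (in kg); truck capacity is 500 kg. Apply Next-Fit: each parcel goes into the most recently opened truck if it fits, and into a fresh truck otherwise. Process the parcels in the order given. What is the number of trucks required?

10

truck 1: place P1 (45 kg), 455 kg left
truck 1: place P2 (305 kg), 150 kg left
truck 2: place P3 (205 kg), 295 kg left
truck 2: place P4 (42 kg), 253 kg left
truck 3: place P5 (317 kg), 183 kg left
truck 4: place P6 (194 kg), 306 kg left
truck 5: place P7 (328 kg), 172 kg left
truck 6: place P8 (188 kg), 312 kg left
truck 6: place P9 (213 kg), 99 kg left
truck 7: place P10 (347 kg), 153 kg left
truck 8: place P11 (416 kg), 84 kg left
truck 9: place P12 (491 kg), 9 kg left
truck 10: place P13 (186 kg), 314 kg left
Final trucks: [45,305] [205,42] [317] [194] [328] [188,213] [347] [416] [491] [186].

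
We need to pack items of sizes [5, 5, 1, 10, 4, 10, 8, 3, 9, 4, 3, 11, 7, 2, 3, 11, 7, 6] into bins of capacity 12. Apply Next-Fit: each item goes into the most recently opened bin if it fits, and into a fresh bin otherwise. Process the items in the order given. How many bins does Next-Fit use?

bin 1: place 5, 7 left
bin 1: place 5, 2 left
bin 1: place 1, 1 left
bin 2: place 10, 2 left
bin 3: place 4, 8 left
bin 4: place 10, 2 left
bin 5: place 8, 4 left
bin 5: place 3, 1 left
bin 6: place 9, 3 left
bin 7: place 4, 8 left
bin 7: place 3, 5 left
bin 8: place 11, 1 left
bin 9: place 7, 5 left
bin 9: place 2, 3 left
bin 9: place 3, 0 left
bin 10: place 11, 1 left
bin 11: place 7, 5 left
bin 12: place 6, 6 left

12 bins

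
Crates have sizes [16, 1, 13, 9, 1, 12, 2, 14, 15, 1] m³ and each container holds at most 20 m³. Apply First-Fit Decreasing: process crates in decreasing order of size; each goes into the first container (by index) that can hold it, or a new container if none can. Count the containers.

6 containers

Sorted descending: 16, 15, 14, 13, 12, 9, 2, 1, 1, 1.
Put 16 m³ in container 1; 4 m³ remain.
Put 15 m³ in container 2; 5 m³ remain.
Put 14 m³ in container 3; 6 m³ remain.
Put 13 m³ in container 4; 7 m³ remain.
Put 12 m³ in container 5; 8 m³ remain.
Put 9 m³ in container 6; 11 m³ remain.
Put 2 m³ in container 1; 2 m³ remain.
Put 1 m³ in container 1; 1 m³ remain.
Put 1 m³ in container 1; 0 m³ remain.
Put 1 m³ in container 2; 4 m³ remain.
Final containers: [16,2,1,1] [15,1] [14] [13] [12] [9].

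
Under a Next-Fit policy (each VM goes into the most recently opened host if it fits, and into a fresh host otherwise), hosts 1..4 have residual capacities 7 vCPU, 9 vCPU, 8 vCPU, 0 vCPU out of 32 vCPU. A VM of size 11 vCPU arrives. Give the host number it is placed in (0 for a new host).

Next-Fit only looks at host 4, which has 0 vCPU free.
11 vCPU does not fit, so a new host is opened.

0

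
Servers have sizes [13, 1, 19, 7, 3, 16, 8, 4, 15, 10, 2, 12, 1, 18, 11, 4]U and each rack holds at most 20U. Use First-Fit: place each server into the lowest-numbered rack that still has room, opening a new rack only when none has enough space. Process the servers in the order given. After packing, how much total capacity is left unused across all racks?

13U → rack 1 (remaining 7U)
1U → rack 1 (remaining 6U)
19U → rack 2 (remaining 1U)
7U → rack 3 (remaining 13U)
3U → rack 1 (remaining 3U)
16U → rack 4 (remaining 4U)
8U → rack 3 (remaining 5U)
4U → rack 3 (remaining 1U)
15U → rack 5 (remaining 5U)
10U → rack 6 (remaining 10U)
2U → rack 1 (remaining 1U)
12U → rack 7 (remaining 8U)
1U → rack 1 (remaining 0U)
18U → rack 8 (remaining 2U)
11U → rack 9 (remaining 9U)
4U → rack 4 (remaining 0U)
9 racks × 20U = 180U; used 144U; unused 36U.

36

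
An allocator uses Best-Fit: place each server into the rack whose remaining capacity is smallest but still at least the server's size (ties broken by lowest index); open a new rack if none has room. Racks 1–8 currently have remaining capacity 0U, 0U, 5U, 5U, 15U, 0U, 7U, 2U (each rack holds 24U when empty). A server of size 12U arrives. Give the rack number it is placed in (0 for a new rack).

5

Racks with room: rack 5 (15U).
Tightest fit is rack 5 with 15U free.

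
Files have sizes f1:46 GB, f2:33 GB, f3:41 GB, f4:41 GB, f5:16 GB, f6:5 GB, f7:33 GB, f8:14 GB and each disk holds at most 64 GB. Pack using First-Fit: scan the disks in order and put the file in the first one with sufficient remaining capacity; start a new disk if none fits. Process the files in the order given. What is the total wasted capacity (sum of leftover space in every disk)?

Put f1 (46 GB) in disk 1; 18 GB remain.
Put f2 (33 GB) in disk 2; 31 GB remain.
Put f3 (41 GB) in disk 3; 23 GB remain.
Put f4 (41 GB) in disk 4; 23 GB remain.
Put f5 (16 GB) in disk 1; 2 GB remain.
Put f6 (5 GB) in disk 2; 26 GB remain.
Put f7 (33 GB) in disk 5; 31 GB remain.
Put f8 (14 GB) in disk 2; 12 GB remain.
5 disks × 64 GB = 320 GB; used 229 GB; unused 91 GB.

91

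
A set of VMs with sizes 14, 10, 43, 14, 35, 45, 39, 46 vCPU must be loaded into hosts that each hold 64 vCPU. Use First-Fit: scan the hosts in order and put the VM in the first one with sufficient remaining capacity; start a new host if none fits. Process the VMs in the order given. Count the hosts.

6

14 vCPU → host 1 (remaining 50 vCPU)
10 vCPU → host 1 (remaining 40 vCPU)
43 vCPU → host 2 (remaining 21 vCPU)
14 vCPU → host 1 (remaining 26 vCPU)
35 vCPU → host 3 (remaining 29 vCPU)
45 vCPU → host 4 (remaining 19 vCPU)
39 vCPU → host 5 (remaining 25 vCPU)
46 vCPU → host 6 (remaining 18 vCPU)
Final hosts: [14,10,14] [43] [35] [45] [39] [46].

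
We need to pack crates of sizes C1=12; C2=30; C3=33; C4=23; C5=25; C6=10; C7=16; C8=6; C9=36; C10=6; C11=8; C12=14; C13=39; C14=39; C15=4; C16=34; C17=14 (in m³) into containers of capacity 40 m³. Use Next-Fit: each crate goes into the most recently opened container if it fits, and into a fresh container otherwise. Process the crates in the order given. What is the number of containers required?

12

container 1: place C1 (12 m³), 28 m³ left
container 2: place C2 (30 m³), 10 m³ left
container 3: place C3 (33 m³), 7 m³ left
container 4: place C4 (23 m³), 17 m³ left
container 5: place C5 (25 m³), 15 m³ left
container 5: place C6 (10 m³), 5 m³ left
container 6: place C7 (16 m³), 24 m³ left
container 6: place C8 (6 m³), 18 m³ left
container 7: place C9 (36 m³), 4 m³ left
container 8: place C10 (6 m³), 34 m³ left
container 8: place C11 (8 m³), 26 m³ left
container 8: place C12 (14 m³), 12 m³ left
container 9: place C13 (39 m³), 1 m³ left
container 10: place C14 (39 m³), 1 m³ left
container 11: place C15 (4 m³), 36 m³ left
container 11: place C16 (34 m³), 2 m³ left
container 12: place C17 (14 m³), 26 m³ left
Final containers: [12] [30] [33] [23] [25,10] [16,6] [36] [6,8,14] [39] [39] [4,34] [14].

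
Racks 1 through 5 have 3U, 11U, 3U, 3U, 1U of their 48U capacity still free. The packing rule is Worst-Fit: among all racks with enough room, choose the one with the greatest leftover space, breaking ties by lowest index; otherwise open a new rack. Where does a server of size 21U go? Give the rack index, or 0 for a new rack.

No rack has ≥ 21U free, so a new rack is opened.

0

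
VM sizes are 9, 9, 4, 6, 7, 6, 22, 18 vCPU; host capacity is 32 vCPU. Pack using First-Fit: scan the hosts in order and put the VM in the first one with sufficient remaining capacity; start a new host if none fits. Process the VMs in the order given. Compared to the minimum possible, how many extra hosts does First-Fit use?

First-Fit: [9,9,4,6] [7,6,18] [22] → 3 hosts.
Total size 81 vCPU; any packing needs at least ⌈81/32⌉ = 3 hosts.
So 3 is already optimal.

0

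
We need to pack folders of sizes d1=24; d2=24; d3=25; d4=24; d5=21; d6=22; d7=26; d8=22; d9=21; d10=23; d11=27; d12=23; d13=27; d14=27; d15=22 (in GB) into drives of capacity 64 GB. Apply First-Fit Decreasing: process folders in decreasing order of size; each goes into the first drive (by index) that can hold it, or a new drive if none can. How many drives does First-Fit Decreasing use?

Sorted descending: 27, 27, 27, 26, 25, 24, 24, 24, 23, 23, 22, 22, 22, 21, 21.
27 GB → drive 1 (remaining 37 GB)
27 GB → drive 1 (remaining 10 GB)
27 GB → drive 2 (remaining 37 GB)
26 GB → drive 2 (remaining 11 GB)
25 GB → drive 3 (remaining 39 GB)
24 GB → drive 3 (remaining 15 GB)
24 GB → drive 4 (remaining 40 GB)
24 GB → drive 4 (remaining 16 GB)
23 GB → drive 5 (remaining 41 GB)
23 GB → drive 5 (remaining 18 GB)
22 GB → drive 6 (remaining 42 GB)
22 GB → drive 6 (remaining 20 GB)
22 GB → drive 7 (remaining 42 GB)
21 GB → drive 7 (remaining 21 GB)
21 GB → drive 7 (remaining 0 GB)

7 drives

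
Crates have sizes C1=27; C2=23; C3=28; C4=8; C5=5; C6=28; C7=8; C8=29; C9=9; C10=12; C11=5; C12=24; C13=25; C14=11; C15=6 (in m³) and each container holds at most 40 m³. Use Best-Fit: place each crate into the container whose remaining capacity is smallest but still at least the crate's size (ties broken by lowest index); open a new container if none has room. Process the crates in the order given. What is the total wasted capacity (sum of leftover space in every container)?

32

container 1: place C1 (27 m³), 13 m³ left
container 2: place C2 (23 m³), 17 m³ left
container 3: place C3 (28 m³), 12 m³ left
container 3: place C4 (8 m³), 4 m³ left
container 1: place C5 (5 m³), 8 m³ left
container 4: place C6 (28 m³), 12 m³ left
container 1: place C7 (8 m³), 0 m³ left
container 5: place C8 (29 m³), 11 m³ left
container 5: place C9 (9 m³), 2 m³ left
container 4: place C10 (12 m³), 0 m³ left
container 2: place C11 (5 m³), 12 m³ left
container 6: place C12 (24 m³), 16 m³ left
container 7: place C13 (25 m³), 15 m³ left
container 2: place C14 (11 m³), 1 m³ left
container 7: place C15 (6 m³), 9 m³ left
7 containers × 40 m³ = 280 m³; used 248 m³; unused 32 m³.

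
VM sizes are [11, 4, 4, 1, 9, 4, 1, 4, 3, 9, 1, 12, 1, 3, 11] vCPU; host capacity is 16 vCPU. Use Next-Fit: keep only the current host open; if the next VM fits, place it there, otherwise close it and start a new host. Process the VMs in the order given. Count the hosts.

host 1: place 11 vCPU, 5 vCPU left
host 1: place 4 vCPU, 1 vCPU left
host 2: place 4 vCPU, 12 vCPU left
host 2: place 1 vCPU, 11 vCPU left
host 2: place 9 vCPU, 2 vCPU left
host 3: place 4 vCPU, 12 vCPU left
host 3: place 1 vCPU, 11 vCPU left
host 3: place 4 vCPU, 7 vCPU left
host 3: place 3 vCPU, 4 vCPU left
host 4: place 9 vCPU, 7 vCPU left
host 4: place 1 vCPU, 6 vCPU left
host 5: place 12 vCPU, 4 vCPU left
host 5: place 1 vCPU, 3 vCPU left
host 5: place 3 vCPU, 0 vCPU left
host 6: place 11 vCPU, 5 vCPU left

6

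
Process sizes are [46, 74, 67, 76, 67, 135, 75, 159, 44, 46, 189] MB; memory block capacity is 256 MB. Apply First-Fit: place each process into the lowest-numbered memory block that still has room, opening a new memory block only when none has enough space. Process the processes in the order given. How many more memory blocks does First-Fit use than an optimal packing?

0

First-Fit: [46,74,67,67] [76,135,44] [75,159] [46,189] → 4 memory blocks.
Total size 978 MB; any packing needs at least ⌈978/256⌉ = 4 memory blocks.
So 4 is already optimal.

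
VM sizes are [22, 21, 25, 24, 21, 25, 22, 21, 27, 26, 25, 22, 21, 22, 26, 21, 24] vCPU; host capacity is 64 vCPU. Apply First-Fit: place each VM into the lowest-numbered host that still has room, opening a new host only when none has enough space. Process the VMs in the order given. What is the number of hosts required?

8 hosts

Put 22 vCPU in host 1; 42 vCPU remain.
Put 21 vCPU in host 1; 21 vCPU remain.
Put 25 vCPU in host 2; 39 vCPU remain.
Put 24 vCPU in host 2; 15 vCPU remain.
Put 21 vCPU in host 1; 0 vCPU remain.
Put 25 vCPU in host 3; 39 vCPU remain.
Put 22 vCPU in host 3; 17 vCPU remain.
Put 21 vCPU in host 4; 43 vCPU remain.
Put 27 vCPU in host 4; 16 vCPU remain.
Put 26 vCPU in host 5; 38 vCPU remain.
Put 25 vCPU in host 5; 13 vCPU remain.
Put 22 vCPU in host 6; 42 vCPU remain.
Put 21 vCPU in host 6; 21 vCPU remain.
Put 22 vCPU in host 7; 42 vCPU remain.
Put 26 vCPU in host 7; 16 vCPU remain.
Put 21 vCPU in host 6; 0 vCPU remain.
Put 24 vCPU in host 8; 40 vCPU remain.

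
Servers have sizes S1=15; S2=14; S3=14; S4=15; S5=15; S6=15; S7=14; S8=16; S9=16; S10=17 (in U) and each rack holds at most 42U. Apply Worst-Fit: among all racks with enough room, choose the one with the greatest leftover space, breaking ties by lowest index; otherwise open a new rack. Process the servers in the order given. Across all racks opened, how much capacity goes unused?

59

S1 (15U) → rack 1 (remaining 27U)
S2 (14U) → rack 1 (remaining 13U)
S3 (14U) → rack 2 (remaining 28U)
S4 (15U) → rack 2 (remaining 13U)
S5 (15U) → rack 3 (remaining 27U)
S6 (15U) → rack 3 (remaining 12U)
S7 (14U) → rack 4 (remaining 28U)
S8 (16U) → rack 4 (remaining 12U)
S9 (16U) → rack 5 (remaining 26U)
S10 (17U) → rack 5 (remaining 9U)
5 racks × 42U = 210U; used 151U; unused 59U.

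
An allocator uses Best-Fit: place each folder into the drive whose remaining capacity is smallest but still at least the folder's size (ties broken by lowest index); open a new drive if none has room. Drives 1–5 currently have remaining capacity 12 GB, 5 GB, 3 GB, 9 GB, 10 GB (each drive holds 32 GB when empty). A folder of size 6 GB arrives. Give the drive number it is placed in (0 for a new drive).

4

Drives with room: drive 1 (12 GB), drive 4 (9 GB), drive 5 (10 GB).
Tightest fit is drive 4 with 9 GB free.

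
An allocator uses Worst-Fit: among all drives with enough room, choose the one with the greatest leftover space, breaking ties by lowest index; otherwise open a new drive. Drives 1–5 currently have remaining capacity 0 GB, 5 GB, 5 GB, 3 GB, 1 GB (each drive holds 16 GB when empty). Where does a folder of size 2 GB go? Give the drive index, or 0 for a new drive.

Drives with room: drive 2 (5 GB), drive 3 (5 GB), drive 4 (3 GB).
Most room is drive 2 with 5 GB free.

2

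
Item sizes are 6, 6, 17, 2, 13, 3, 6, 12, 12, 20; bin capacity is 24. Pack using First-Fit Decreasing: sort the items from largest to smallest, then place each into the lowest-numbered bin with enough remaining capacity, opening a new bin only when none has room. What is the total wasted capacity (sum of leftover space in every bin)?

23

Sorted descending: 20, 17, 13, 12, 12, 6, 6, 6, 3, 2.
Put 20 in bin 1; 4 remain.
Put 17 in bin 2; 7 remain.
Put 13 in bin 3; 11 remain.
Put 12 in bin 4; 12 remain.
Put 12 in bin 4; 0 remain.
Put 6 in bin 2; 1 remain.
Put 6 in bin 3; 5 remain.
Put 6 in bin 5; 18 remain.
Put 3 in bin 1; 1 remain.
Put 2 in bin 3; 3 remain.
5 bins × 24 = 120; used 97; unused 23.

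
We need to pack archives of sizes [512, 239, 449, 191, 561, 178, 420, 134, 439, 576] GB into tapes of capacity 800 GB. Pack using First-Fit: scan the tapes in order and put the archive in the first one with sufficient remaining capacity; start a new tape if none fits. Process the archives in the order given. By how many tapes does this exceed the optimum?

First-Fit: [512,239] [449,191,134] [561,178] [420] [439] [576] → 6 tapes.
6 archives exceed 400 GB (half the capacity), and no two of those can share a tape, so at least 6 tapes are needed.
So 6 is already optimal.

0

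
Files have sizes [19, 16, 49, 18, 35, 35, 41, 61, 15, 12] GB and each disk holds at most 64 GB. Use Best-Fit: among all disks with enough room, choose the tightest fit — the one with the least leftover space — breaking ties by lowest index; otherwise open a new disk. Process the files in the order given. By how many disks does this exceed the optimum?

Best-Fit: [19,16,18] [49,15] [35] [35] [41,12] [61] → 6 disks.
Total size 301 GB; any packing needs at least ⌈301/64⌉ = 5 disks.
An optimal packing achieves that bound: [61] [49,15] [41,19] [35,18] [35,16,12] → 5 disks.
Excess: 6 − 5 = 1.

1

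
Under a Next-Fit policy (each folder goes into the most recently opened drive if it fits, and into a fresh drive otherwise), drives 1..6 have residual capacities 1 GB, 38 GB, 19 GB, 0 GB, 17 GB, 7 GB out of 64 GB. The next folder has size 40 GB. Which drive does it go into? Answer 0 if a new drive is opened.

Next-Fit only looks at drive 6, which has 7 GB free.
40 GB does not fit, so a new drive is opened.

0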